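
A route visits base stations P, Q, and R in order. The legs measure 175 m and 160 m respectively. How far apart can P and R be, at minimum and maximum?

By the triangle inequality, |175 − 160| ≤ PR ≤ 175 + 160.

15 ≤ PR ≤ 335 m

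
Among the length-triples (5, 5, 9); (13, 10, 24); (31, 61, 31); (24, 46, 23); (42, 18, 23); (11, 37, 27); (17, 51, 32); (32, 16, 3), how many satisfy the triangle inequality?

4

(5,5,9): 5+5 > 9 → valid
(10,13,24): 10+13 ≤ 24 → not valid
(31,31,61): 31+31 > 61 → valid
(23,24,46): 23+24 > 46 → valid
(18,23,42): 18+23 ≤ 42 → not valid
(11,27,37): 11+27 > 37 → valid
(17,32,51): 17+32 ≤ 51 → not valid
(3,16,32): 3+16 ≤ 32 → not valid
4 of the 8 triples form a triangle.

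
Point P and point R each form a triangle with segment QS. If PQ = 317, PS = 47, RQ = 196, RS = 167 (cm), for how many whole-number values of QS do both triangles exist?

From triangle PQS: 270 < QS < 364.
From triangle RQS: 29 < QS < 363.
Intersection: 270 < QS < 363, so integers 271 through 362: 92 values.

92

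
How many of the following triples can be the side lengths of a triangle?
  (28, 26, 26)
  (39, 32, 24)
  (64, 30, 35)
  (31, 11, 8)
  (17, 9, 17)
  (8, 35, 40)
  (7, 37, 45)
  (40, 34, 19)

(26,26,28): 26+26 > 28 → valid
(24,32,39): 24+32 > 39 → valid
(30,35,64): 30+35 > 64 → valid
(8,11,31): 8+11 ≤ 31 → not valid
(9,17,17): 9+17 > 17 → valid
(8,35,40): 8+35 > 40 → valid
(7,37,45): 7+37 ≤ 45 → not valid
(19,34,40): 19+34 > 40 → valid
6 of the 8 triples form a triangle.

6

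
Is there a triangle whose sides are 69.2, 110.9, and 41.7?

The two shorter sides sum to 110.9, exactly equal to the longest side 110.9.
That gives only a degenerate (flat) triangle — the inequality must be strict.

No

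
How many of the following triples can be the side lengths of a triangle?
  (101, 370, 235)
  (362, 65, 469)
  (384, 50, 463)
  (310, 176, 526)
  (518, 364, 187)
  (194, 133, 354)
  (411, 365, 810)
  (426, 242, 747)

(101,235,370): 101+235 ≤ 370 → not valid
(65,362,469): 65+362 ≤ 469 → not valid
(50,384,463): 50+384 ≤ 463 → not valid
(176,310,526): 176+310 ≤ 526 → not valid
(187,364,518): 187+364 > 518 → valid
(133,194,354): 133+194 ≤ 354 → not valid
(365,411,810): 365+411 ≤ 810 → not valid
(242,426,747): 242+426 ≤ 747 → not valid
1 of the 8 triples forms a triangle.

1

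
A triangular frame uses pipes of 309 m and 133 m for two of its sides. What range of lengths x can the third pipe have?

By the triangle inequality, x must be less than 309 + 133 = 442 and greater than |309 − 133| = 176.

176 < x < 442 (m)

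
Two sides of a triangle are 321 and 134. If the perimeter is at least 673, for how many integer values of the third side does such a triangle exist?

237

Triangle inequality: 187 < x < 455. Perimeter ≥ 673 gives x ≥ 673 − 321 − 134 = 218.
So 218 ≤ x < 455; integers 218 through 454: 237 values.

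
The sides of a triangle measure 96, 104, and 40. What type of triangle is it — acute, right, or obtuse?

Compare the square of the longest side to the sum of squares of the other two: 40² + 96² = 10816 = 104².

right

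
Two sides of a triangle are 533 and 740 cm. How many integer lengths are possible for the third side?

1065

The third side lies in the open interval (207, 1273).
Integers from 208 to 1272 inclusive: 1272 − 208 + 1 = 1065.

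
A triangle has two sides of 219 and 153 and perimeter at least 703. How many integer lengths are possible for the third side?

41

Triangle inequality: 66 < x < 372. Perimeter ≥ 703 gives x ≥ 703 − 219 − 153 = 331.
So 331 ≤ x < 372; integers 331 through 371: 41 values.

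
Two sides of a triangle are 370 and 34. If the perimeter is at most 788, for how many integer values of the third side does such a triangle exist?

48

Triangle inequality: 336 < x < 404. Perimeter ≤ 788 gives x ≤ 788 − 370 − 34 = 384.
So 336 < x ≤ 384; integers 337 through 384: 48 values.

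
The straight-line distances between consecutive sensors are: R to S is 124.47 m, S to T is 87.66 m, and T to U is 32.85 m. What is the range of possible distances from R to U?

3.96 ≤ RU ≤ 244.98 m

The maximum is all hops collinear in one direction: 124.47 + 87.66 + 32.85 = 244.98.
The longest hop is 124.47; the others sum to 120.51. Folding the others back against it leaves at least 124.47 − 120.51 = 3.96.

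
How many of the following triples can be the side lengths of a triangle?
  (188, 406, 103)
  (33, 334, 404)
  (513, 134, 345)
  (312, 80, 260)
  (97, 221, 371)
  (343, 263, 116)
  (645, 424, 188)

(103,188,406): 103+188 ≤ 406 → not valid
(33,334,404): 33+334 ≤ 404 → not valid
(134,345,513): 134+345 ≤ 513 → not valid
(80,260,312): 80+260 > 312 → valid
(97,221,371): 97+221 ≤ 371 → not valid
(116,263,343): 116+263 > 343 → valid
(188,424,645): 188+424 ≤ 645 → not valid
2 of the 7 triples form a triangle.

2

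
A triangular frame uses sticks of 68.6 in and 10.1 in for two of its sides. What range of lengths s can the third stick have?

58.5 < s < 78.7 (in)

By the triangle inequality, s must be less than 68.6 + 10.1 = 78.7 and greater than |68.6 − 10.1| = 58.5.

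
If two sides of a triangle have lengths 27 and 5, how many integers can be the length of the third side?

The third side lies in the open interval (22, 32).
Integers from 23 to 31 inclusive: 31 − 23 + 1 = 9.

9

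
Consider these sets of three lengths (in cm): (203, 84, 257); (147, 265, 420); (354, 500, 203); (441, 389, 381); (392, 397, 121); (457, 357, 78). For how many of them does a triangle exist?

4

(84,203,257): 84+203 > 257 → valid
(147,265,420): 147+265 ≤ 420 → not valid
(203,354,500): 203+354 > 500 → valid
(381,389,441): 381+389 > 441 → valid
(121,392,397): 121+392 > 397 → valid
(78,357,457): 78+357 ≤ 457 → not valid
4 of the 6 triples form a triangle.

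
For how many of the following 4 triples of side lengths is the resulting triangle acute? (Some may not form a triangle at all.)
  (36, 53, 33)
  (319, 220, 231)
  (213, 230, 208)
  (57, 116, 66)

(36,53,33): 33²+36² = 2385 < 2809 = 53² → obtuse
(319,220,231): 220²+231² = 101761 = 319² → right
(213,230,208): 208²+213² = 88633 > 52900 = 230² → acute
(57,116,66): 57²+66² = 7605 < 13456 = 116² → obtuse
1 of the 4 is acute.

1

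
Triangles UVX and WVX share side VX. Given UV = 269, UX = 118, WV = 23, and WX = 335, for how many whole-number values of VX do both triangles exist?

From triangle UVX: 151 < VX < 387.
From triangle WVX: 312 < VX < 358.
Intersection: 312 < VX < 358, so integers 313 through 357: 45 values.

45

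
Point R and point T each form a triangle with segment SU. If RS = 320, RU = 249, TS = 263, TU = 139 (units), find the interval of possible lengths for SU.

From triangle RSU: |320 − 249| < SU < 320 + 249, i.e. 71 < SU < 569.
From triangle TSU: 124 < SU < 402.
Both must hold, so SU lies in the intersection.

124 < SU < 402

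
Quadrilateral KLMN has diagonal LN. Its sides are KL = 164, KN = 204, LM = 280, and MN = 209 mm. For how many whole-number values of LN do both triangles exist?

296

From triangle KLN: 40 < LN < 368.
From triangle MLN: 71 < LN < 489.
Intersection: 71 < LN < 368, so integers 72 through 367: 296 values.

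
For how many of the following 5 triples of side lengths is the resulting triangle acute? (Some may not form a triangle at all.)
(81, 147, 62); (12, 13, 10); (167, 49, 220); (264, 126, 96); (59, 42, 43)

2

(81,147,62): 62+81 ≤ 147, not a triangle
(12,13,10): 10²+12² = 244 > 169 = 13² → acute
(167,49,220): 49+167 ≤ 220, not a triangle
(264,126,96): 96+126 ≤ 264, not a triangle
(59,42,43): 42²+43² = 3613 > 3481 = 59² → acute
2 of the 5 are acute.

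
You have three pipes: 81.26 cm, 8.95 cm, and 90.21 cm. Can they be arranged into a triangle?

No

The two shorter sides sum to 90.21, exactly equal to the longest side 90.21.
That gives only a degenerate (flat) triangle — the inequality must be strict.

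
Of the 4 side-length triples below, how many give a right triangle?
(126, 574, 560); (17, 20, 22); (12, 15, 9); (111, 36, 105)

(126,574,560): 126²+560² = 329476 = 574² → right
(17,20,22): 17²+20² = 689 > 484 = 22² → acute
(12,15,9): 9²+12² = 225 = 15² → right
(111,36,105): 36²+105² = 12321 = 111² → right
3 of the 4 are right.

3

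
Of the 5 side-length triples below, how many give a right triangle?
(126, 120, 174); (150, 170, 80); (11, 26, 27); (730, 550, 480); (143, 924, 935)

4

(126,120,174): 120²+126² = 30276 = 174² → right
(150,170,80): 80²+150² = 28900 = 170² → right
(11,26,27): 11²+26² = 797 > 729 = 27² → acute
(730,550,480): 480²+550² = 532900 = 730² → right
(143,924,935): 143²+924² = 874225 = 935² → right
4 of the 5 are right.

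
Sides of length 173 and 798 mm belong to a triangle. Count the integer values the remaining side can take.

The third side lies in the open interval (625, 971).
Integers from 626 to 970 inclusive: 970 − 626 + 1 = 345.

345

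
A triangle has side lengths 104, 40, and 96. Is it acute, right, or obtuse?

right

Compare the square of the longest side to the sum of squares of the other two: 40² + 96² = 10816 = 104².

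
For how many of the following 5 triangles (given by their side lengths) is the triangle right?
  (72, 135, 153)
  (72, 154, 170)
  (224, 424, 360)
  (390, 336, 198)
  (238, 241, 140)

4

(72,135,153): 72²+135² = 23409 = 153² → right
(72,154,170): 72²+154² = 28900 = 170² → right
(224,424,360): 224²+360² = 179776 = 424² → right
(390,336,198): 198²+336² = 152100 = 390² → right
(238,241,140): 140²+238² = 76244 > 58081 = 241² → acute
4 of the 5 are right.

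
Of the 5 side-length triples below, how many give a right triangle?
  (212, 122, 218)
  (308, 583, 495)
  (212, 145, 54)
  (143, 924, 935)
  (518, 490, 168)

(212,122,218): 122²+212² = 59828 > 47524 = 218² → acute
(308,583,495): 308²+495² = 339889 = 583² → right
(212,145,54): 54+145 ≤ 212, not a triangle
(143,924,935): 143²+924² = 874225 = 935² → right
(518,490,168): 168²+490² = 268324 = 518² → right
3 of the 5 are right.

3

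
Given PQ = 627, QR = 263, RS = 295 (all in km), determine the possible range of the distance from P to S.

The maximum is all hops collinear in one direction: 627 + 263 + 295 = 1185.
The longest hop is 627; the others sum to 558. Folding the others back against it leaves at least 627 − 558 = 69.

69 ≤ PS ≤ 1185 km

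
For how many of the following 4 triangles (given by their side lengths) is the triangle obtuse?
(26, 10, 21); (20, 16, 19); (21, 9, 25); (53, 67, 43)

2

(26,10,21): 10²+21² = 541 < 676 = 26² → obtuse
(20,16,19): 16²+19² = 617 > 400 = 20² → acute
(21,9,25): 9²+21² = 522 < 625 = 25² → obtuse
(53,67,43): 43²+53² = 4658 > 4489 = 67² → acute
2 of the 4 are obtuse.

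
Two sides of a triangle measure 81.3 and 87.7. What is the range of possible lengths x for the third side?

6.4 < x < 169.0

By the triangle inequality, x must be less than 81.3 + 87.7 = 169.0 and greater than |81.3 − 87.7| = 6.4.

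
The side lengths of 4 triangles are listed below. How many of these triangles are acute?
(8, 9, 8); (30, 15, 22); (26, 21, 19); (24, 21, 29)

3

(8,9,8): 8²+8² = 128 > 81 = 9² → acute
(30,15,22): 15²+22² = 709 < 900 = 30² → obtuse
(26,21,19): 19²+21² = 802 > 676 = 26² → acute
(24,21,29): 21²+24² = 1017 > 841 = 29² → acute
3 of the 4 are acute.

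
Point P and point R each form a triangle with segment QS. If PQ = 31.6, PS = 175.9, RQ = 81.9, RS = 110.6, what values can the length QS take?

144.3 < QS < 192.5

From triangle PQS: |31.6 − 175.9| < QS < 31.6 + 175.9, i.e. 144.3 < QS < 207.5.
From triangle RQS: 28.7 < QS < 192.5.
Both must hold, so QS lies in the intersection.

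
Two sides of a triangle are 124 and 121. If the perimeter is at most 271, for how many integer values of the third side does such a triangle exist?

23

Triangle inequality: 3 < x < 245. Perimeter ≤ 271 gives x ≤ 271 − 124 − 121 = 26.
So 3 < x ≤ 26; integers 4 through 26: 23 values.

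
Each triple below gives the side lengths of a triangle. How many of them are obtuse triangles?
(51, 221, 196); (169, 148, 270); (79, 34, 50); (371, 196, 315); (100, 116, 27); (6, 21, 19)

5

(51,221,196): 51²+196² = 41017 < 48841 = 221² → obtuse
(169,148,270): 148²+169² = 50465 < 72900 = 270² → obtuse
(79,34,50): 34²+50² = 3656 < 6241 = 79² → obtuse
(371,196,315): 196²+315² = 137641 = 371² → right
(100,116,27): 27²+100² = 10729 < 13456 = 116² → obtuse
(6,21,19): 6²+19² = 397 < 441 = 21² → obtuse
5 of the 6 are obtuse.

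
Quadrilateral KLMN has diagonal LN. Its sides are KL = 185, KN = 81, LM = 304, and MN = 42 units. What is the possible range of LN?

From triangle KLN: |185 − 81| < LN < 185 + 81, i.e. 104 < LN < 266.
From triangle MLN: 262 < LN < 346.
Both must hold, so LN lies in the intersection.

262 < LN < 266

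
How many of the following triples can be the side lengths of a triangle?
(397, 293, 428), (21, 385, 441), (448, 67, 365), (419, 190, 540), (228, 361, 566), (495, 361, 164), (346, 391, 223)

(293,397,428): 293+397 > 428 → valid
(21,385,441): 21+385 ≤ 441 → not valid
(67,365,448): 67+365 ≤ 448 → not valid
(190,419,540): 190+419 > 540 → valid
(228,361,566): 228+361 > 566 → valid
(164,361,495): 164+361 > 495 → valid
(223,346,391): 223+346 > 391 → valid
5 of the 7 triples form a triangle.

5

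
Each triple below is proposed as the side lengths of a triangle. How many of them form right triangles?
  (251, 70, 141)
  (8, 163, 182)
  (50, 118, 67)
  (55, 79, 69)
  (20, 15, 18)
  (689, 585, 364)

(251,70,141): 70+141 ≤ 251, not a triangle
(8,163,182): 8+163 ≤ 182, not a triangle
(50,118,67): 50+67 ≤ 118, not a triangle
(55,79,69): 55²+69² = 7786 > 6241 = 79² → acute
(20,15,18): 15²+18² = 549 > 400 = 20² → acute
(689,585,364): 364²+585² = 474721 = 689² → right
1 of the 6 is right.

1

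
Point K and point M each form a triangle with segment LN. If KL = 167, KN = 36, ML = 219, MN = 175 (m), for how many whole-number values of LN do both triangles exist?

71

From triangle KLN: 131 < LN < 203.
From triangle MLN: 44 < LN < 394.
Intersection: 131 < LN < 203, so integers 132 through 202: 71 values.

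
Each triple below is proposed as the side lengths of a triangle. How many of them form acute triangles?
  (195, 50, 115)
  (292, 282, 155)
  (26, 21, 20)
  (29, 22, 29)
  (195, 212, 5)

(195,50,115): 50+115 ≤ 195, not a triangle
(292,282,155): 155²+282² = 103549 > 85264 = 292² → acute
(26,21,20): 20²+21² = 841 > 676 = 26² → acute
(29,22,29): 22²+29² = 1325 > 841 = 29² → acute
(195,212,5): 5+195 ≤ 212, not a triangle
3 of the 5 are acute.

3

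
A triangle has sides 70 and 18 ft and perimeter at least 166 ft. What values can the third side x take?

Triangle inequality alone gives 52 < x < 88.
The perimeter condition gives x ≥ 166 − 70 − 18 = 78.
Intersecting the two: 78 ≤ x < 88.

78 ≤ x < 88 ft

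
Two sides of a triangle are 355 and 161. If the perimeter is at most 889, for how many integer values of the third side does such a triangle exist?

179

Triangle inequality: 194 < x < 516. Perimeter ≤ 889 gives x ≤ 889 − 355 − 161 = 373.
So 194 < x ≤ 373; integers 195 through 373: 179 values.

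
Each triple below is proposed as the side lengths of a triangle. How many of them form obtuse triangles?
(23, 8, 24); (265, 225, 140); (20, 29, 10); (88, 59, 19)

1

(23,8,24): 8²+23² = 593 > 576 = 24² → acute
(265,225,140): 140²+225² = 70225 = 265² → right
(20,29,10): 10²+20² = 500 < 841 = 29² → obtuse
(88,59,19): 19+59 ≤ 88, not a triangle
1 of the 4 is obtuse.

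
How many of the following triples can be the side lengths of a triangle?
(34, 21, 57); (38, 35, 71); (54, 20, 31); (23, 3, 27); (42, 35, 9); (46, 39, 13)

(21,34,57): 21+34 ≤ 57 → not valid
(35,38,71): 35+38 > 71 → valid
(20,31,54): 20+31 ≤ 54 → not valid
(3,23,27): 3+23 ≤ 27 → not valid
(9,35,42): 9+35 > 42 → valid
(13,39,46): 13+39 > 46 → valid
3 of the 6 triples form a triangle.

3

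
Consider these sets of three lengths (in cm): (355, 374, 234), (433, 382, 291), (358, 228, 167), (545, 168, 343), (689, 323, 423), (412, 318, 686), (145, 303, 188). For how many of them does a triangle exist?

(234,355,374): 234+355 > 374 → valid
(291,382,433): 291+382 > 433 → valid
(167,228,358): 167+228 > 358 → valid
(168,343,545): 168+343 ≤ 545 → not valid
(323,423,689): 323+423 > 689 → valid
(318,412,686): 318+412 > 686 → valid
(145,188,303): 145+188 > 303 → valid
6 of the 7 triples form a triangle.

6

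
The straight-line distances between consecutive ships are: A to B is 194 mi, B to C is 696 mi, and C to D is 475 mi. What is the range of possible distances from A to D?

27 ≤ AD ≤ 1365 mi

The maximum is all hops collinear in one direction: 194 + 696 + 475 = 1365.
The longest hop is 696; the others sum to 669. Folding the others back against it leaves at least 696 − 669 = 27.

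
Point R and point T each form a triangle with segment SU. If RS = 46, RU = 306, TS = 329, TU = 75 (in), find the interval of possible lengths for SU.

From triangle RSU: |46 − 306| < SU < 46 + 306, i.e. 260 < SU < 352.
From triangle TSU: 254 < SU < 404.
Both must hold, so SU lies in the intersection.

260 < SU < 352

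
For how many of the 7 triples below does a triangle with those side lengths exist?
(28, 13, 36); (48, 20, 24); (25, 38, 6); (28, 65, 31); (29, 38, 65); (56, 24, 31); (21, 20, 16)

(13,28,36): 13+28 > 36 → valid
(20,24,48): 20+24 ≤ 48 → not valid
(6,25,38): 6+25 ≤ 38 → not valid
(28,31,65): 28+31 ≤ 65 → not valid
(29,38,65): 29+38 > 65 → valid
(24,31,56): 24+31 ≤ 56 → not valid
(16,20,21): 16+20 > 21 → valid
3 of the 7 triples form a triangle.

3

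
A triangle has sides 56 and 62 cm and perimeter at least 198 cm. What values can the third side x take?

Triangle inequality alone gives 6 < x < 118.
The perimeter condition gives x ≥ 198 − 56 − 62 = 80.
Intersecting the two: 80 ≤ x < 118.

80 ≤ x < 118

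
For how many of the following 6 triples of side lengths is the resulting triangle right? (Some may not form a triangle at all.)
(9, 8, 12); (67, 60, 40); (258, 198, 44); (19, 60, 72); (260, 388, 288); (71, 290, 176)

(9,8,12): 8²+9² = 145 > 144 = 12² → acute
(67,60,40): 40²+60² = 5200 > 4489 = 67² → acute
(258,198,44): 44+198 ≤ 258, not a triangle
(19,60,72): 19²+60² = 3961 < 5184 = 72² → obtuse
(260,388,288): 260²+288² = 150544 = 388² → right
(71,290,176): 71+176 ≤ 290, not a triangle
1 of the 6 is right.

1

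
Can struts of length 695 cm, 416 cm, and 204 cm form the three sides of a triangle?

The longest side is 695, but the other two sum to only 620.
620 < 695, so the triangle inequality fails.

No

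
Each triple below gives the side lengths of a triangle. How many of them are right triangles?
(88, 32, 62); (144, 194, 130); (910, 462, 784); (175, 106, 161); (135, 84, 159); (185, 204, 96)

3

(88,32,62): 32²+62² = 4868 < 7744 = 88² → obtuse
(144,194,130): 130²+144² = 37636 = 194² → right
(910,462,784): 462²+784² = 828100 = 910² → right
(175,106,161): 106²+161² = 37157 > 30625 = 175² → acute
(135,84,159): 84²+135² = 25281 = 159² → right
(185,204,96): 96²+185² = 43441 > 41616 = 204² → acute
3 of the 6 are right.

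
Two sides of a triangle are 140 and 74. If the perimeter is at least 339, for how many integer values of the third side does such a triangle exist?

89

Triangle inequality: 66 < x < 214. Perimeter ≥ 339 gives x ≥ 339 − 140 − 74 = 125.
So 125 ≤ x < 214; integers 125 through 213: 89 values.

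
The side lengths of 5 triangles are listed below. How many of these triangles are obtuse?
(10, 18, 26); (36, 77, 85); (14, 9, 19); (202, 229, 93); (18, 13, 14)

(10,18,26): 10²+18² = 424 < 676 = 26² → obtuse
(36,77,85): 36²+77² = 7225 = 85² → right
(14,9,19): 9²+14² = 277 < 361 = 19² → obtuse
(202,229,93): 93²+202² = 49453 < 52441 = 229² → obtuse
(18,13,14): 13²+14² = 365 > 324 = 18² → acute
3 of the 5 are obtuse.

3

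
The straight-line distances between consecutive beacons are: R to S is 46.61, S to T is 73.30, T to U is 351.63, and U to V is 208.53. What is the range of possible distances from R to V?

23.19 ≤ RV ≤ 680.07

The maximum is all hops collinear in one direction: 46.61 + 73.30 + 351.63 + 208.53 = 680.07.
The longest hop is 351.63; the others sum to 328.44. Folding the others back against it leaves at least 351.63 − 328.44 = 23.19.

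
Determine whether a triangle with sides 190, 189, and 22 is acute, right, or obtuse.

Compare the square of the longest side to the sum of squares of the other two: 22² + 189² = 36205 > 36100 = 190².

acute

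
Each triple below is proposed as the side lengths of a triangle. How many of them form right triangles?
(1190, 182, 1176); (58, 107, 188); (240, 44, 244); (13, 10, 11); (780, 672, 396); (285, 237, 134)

3

(1190,182,1176): 182²+1176² = 1416100 = 1190² → right
(58,107,188): 58+107 ≤ 188, not a triangle
(240,44,244): 44²+240² = 59536 = 244² → right
(13,10,11): 10²+11² = 221 > 169 = 13² → acute
(780,672,396): 396²+672² = 608400 = 780² → right
(285,237,134): 134²+237² = 74125 < 81225 = 285² → obtuse
3 of the 6 are right.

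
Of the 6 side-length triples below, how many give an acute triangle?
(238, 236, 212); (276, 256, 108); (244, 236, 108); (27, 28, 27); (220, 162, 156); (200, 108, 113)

(238,236,212): 212²+236² = 100640 > 56644 = 238² → acute
(276,256,108): 108²+256² = 77200 > 76176 = 276² → acute
(244,236,108): 108²+236² = 67360 > 59536 = 244² → acute
(27,28,27): 27²+27² = 1458 > 784 = 28² → acute
(220,162,156): 156²+162² = 50580 > 48400 = 220² → acute
(200,108,113): 108²+113² = 24433 < 40000 = 200² → obtuse
5 of the 6 are acute.

5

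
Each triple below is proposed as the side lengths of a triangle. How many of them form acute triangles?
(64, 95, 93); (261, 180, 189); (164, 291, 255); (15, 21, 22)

(64,95,93): 64²+93² = 12745 > 9025 = 95² → acute
(261,180,189): 180²+189² = 68121 = 261² → right
(164,291,255): 164²+255² = 91921 > 84681 = 291² → acute
(15,21,22): 15²+21² = 666 > 484 = 22² → acute
3 of the 4 are acute.

3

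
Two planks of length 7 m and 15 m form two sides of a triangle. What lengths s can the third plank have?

By the triangle inequality, s must be less than 7 + 15 = 22 and greater than |7 − 15| = 8.

8 < s < 22 (m)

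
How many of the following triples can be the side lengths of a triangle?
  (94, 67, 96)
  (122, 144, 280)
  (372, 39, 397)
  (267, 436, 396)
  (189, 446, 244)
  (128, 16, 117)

(67,94,96): 67+94 > 96 → valid
(122,144,280): 122+144 ≤ 280 → not valid
(39,372,397): 39+372 > 397 → valid
(267,396,436): 267+396 > 436 → valid
(189,244,446): 189+244 ≤ 446 → not valid
(16,117,128): 16+117 > 128 → valid
4 of the 6 triples form a triangle.

4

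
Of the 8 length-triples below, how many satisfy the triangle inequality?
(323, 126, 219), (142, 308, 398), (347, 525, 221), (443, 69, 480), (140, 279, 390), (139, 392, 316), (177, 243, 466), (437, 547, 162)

(126,219,323): 126+219 > 323 → valid
(142,308,398): 142+308 > 398 → valid
(221,347,525): 221+347 > 525 → valid
(69,443,480): 69+443 > 480 → valid
(140,279,390): 140+279 > 390 → valid
(139,316,392): 139+316 > 392 → valid
(177,243,466): 177+243 ≤ 466 → not valid
(162,437,547): 162+437 > 547 → valid
7 of the 8 triples form a triangle.

7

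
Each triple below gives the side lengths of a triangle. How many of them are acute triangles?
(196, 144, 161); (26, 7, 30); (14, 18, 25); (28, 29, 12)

2

(196,144,161): 144²+161² = 46657 > 38416 = 196² → acute
(26,7,30): 7²+26² = 725 < 900 = 30² → obtuse
(14,18,25): 14²+18² = 520 < 625 = 25² → obtuse
(28,29,12): 12²+28² = 928 > 841 = 29² → acute
2 of the 4 are acute.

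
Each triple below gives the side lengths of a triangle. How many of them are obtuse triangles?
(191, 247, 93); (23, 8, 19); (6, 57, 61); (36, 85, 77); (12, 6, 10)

(191,247,93): 93²+191² = 45130 < 61009 = 247² → obtuse
(23,8,19): 8²+19² = 425 < 529 = 23² → obtuse
(6,57,61): 6²+57² = 3285 < 3721 = 61² → obtuse
(36,85,77): 36²+77² = 7225 = 85² → right
(12,6,10): 6²+10² = 136 < 144 = 12² → obtuse
4 of the 5 are obtuse.

4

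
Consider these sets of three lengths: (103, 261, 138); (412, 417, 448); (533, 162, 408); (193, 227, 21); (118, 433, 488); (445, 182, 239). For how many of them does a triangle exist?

3

(103,138,261): 103+138 ≤ 261 → not valid
(412,417,448): 412+417 > 448 → valid
(162,408,533): 162+408 > 533 → valid
(21,193,227): 21+193 ≤ 227 → not valid
(118,433,488): 118+433 > 488 → valid
(182,239,445): 182+239 ≤ 445 → not valid
3 of the 6 triples form a triangle.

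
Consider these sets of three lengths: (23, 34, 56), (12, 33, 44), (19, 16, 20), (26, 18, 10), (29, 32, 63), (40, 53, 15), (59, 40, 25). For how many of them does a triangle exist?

(23,34,56): 23+34 > 56 → valid
(12,33,44): 12+33 > 44 → valid
(16,19,20): 16+19 > 20 → valid
(10,18,26): 10+18 > 26 → valid
(29,32,63): 29+32 ≤ 63 → not valid
(15,40,53): 15+40 > 53 → valid
(25,40,59): 25+40 > 59 → valid
6 of the 7 triples form a triangle.

6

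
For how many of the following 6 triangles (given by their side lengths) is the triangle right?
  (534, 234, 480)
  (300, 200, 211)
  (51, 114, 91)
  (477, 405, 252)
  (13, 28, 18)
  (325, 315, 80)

3

(534,234,480): 234²+480² = 285156 = 534² → right
(300,200,211): 200²+211² = 84521 < 90000 = 300² → obtuse
(51,114,91): 51²+91² = 10882 < 12996 = 114² → obtuse
(477,405,252): 252²+405² = 227529 = 477² → right
(13,28,18): 13²+18² = 493 < 784 = 28² → obtuse
(325,315,80): 80²+315² = 105625 = 325² → right
3 of the 6 are right.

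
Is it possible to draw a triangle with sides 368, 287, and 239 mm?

Yes

The longest side is 368, and the other two sum to 526.
Since 526 > 368, the triangle inequality holds.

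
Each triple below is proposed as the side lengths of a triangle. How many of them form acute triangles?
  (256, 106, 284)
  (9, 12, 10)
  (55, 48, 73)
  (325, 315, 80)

1

(256,106,284): 106²+256² = 76772 < 80656 = 284² → obtuse
(9,12,10): 9²+10² = 181 > 144 = 12² → acute
(55,48,73): 48²+55² = 5329 = 73² → right
(325,315,80): 80²+315² = 105625 = 325² → right
1 of the 4 is acute.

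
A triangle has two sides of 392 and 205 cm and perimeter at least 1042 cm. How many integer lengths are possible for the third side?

152

Triangle inequality: 187 < x < 597. Perimeter ≥ 1042 gives x ≥ 1042 − 392 − 205 = 445.
So 445 ≤ x < 597; integers 445 through 596: 152 values.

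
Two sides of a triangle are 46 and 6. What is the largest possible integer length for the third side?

The third side must be strictly less than 46 + 6 = 52.
The largest integer below 52 is 51.

51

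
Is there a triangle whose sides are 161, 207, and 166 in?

Yes

The longest side is 207, and the other two sum to 327.
Since 327 > 207, the triangle inequality holds.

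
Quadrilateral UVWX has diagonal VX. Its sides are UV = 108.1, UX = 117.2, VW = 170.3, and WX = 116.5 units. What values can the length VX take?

From triangle UVX: |108.1 − 117.2| < VX < 108.1 + 117.2, i.e. 9.1 < VX < 225.3.
From triangle WVX: 53.8 < VX < 286.8.
Both must hold, so VX lies in the intersection.

53.8 < VX < 225.3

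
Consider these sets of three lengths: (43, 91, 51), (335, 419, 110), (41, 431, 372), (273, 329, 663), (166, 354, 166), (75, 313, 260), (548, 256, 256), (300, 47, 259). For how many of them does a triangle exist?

4

(43,51,91): 43+51 > 91 → valid
(110,335,419): 110+335 > 419 → valid
(41,372,431): 41+372 ≤ 431 → not valid
(273,329,663): 273+329 ≤ 663 → not valid
(166,166,354): 166+166 ≤ 354 → not valid
(75,260,313): 75+260 > 313 → valid
(256,256,548): 256+256 ≤ 548 → not valid
(47,259,300): 47+259 > 300 → valid
4 of the 8 triples form a triangle.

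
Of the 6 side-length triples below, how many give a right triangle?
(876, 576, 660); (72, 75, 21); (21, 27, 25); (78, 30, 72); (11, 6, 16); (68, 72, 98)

3

(876,576,660): 576²+660² = 767376 = 876² → right
(72,75,21): 21²+72² = 5625 = 75² → right
(21,27,25): 21²+25² = 1066 > 729 = 27² → acute
(78,30,72): 30²+72² = 6084 = 78² → right
(11,6,16): 6²+11² = 157 < 256 = 16² → obtuse
(68,72,98): 68²+72² = 9808 > 9604 = 98² → acute
3 of the 6 are right.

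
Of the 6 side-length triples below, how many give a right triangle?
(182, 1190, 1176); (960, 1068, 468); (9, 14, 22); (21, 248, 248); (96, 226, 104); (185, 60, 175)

3

(182,1190,1176): 182²+1176² = 1416100 = 1190² → right
(960,1068,468): 468²+960² = 1140624 = 1068² → right
(9,14,22): 9²+14² = 277 < 484 = 22² → obtuse
(21,248,248): 21²+248² = 61945 > 61504 = 248² → acute
(96,226,104): 96+104 ≤ 226, not a triangle
(185,60,175): 60²+175² = 34225 = 185² → right
3 of the 6 are right.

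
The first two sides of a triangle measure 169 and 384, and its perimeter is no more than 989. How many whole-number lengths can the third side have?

221

Triangle inequality: 215 < x < 553. Perimeter ≤ 989 gives x ≤ 989 − 169 − 384 = 436.
So 215 < x ≤ 436; integers 216 through 436: 221 values.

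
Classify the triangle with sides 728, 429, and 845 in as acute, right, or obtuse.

Compare the square of the longest side to the sum of squares of the other two: 429² + 728² = 714025 = 845².

right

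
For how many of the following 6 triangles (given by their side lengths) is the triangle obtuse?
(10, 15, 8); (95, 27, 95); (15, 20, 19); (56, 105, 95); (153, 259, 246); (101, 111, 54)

(10,15,8): 8²+10² = 164 < 225 = 15² → obtuse
(95,27,95): 27²+95² = 9754 > 9025 = 95² → acute
(15,20,19): 15²+19² = 586 > 400 = 20² → acute
(56,105,95): 56²+95² = 12161 > 11025 = 105² → acute
(153,259,246): 153²+246² = 83925 > 67081 = 259² → acute
(101,111,54): 54²+101² = 13117 > 12321 = 111² → acute
1 of the 6 is obtuse.

1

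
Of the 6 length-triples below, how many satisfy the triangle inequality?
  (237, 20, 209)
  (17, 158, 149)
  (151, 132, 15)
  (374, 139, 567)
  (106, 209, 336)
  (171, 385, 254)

(20,209,237): 20+209 ≤ 237 → not valid
(17,149,158): 17+149 > 158 → valid
(15,132,151): 15+132 ≤ 151 → not valid
(139,374,567): 139+374 ≤ 567 → not valid
(106,209,336): 106+209 ≤ 336 → not valid
(171,254,385): 171+254 > 385 → valid
2 of the 6 triples form a triangle.

2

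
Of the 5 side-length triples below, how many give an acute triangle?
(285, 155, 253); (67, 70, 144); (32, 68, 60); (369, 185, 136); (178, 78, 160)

(285,155,253): 155²+253² = 88034 > 81225 = 285² → acute
(67,70,144): 67+70 ≤ 144, not a triangle
(32,68,60): 32²+60² = 4624 = 68² → right
(369,185,136): 136+185 ≤ 369, not a triangle
(178,78,160): 78²+160² = 31684 = 178² → right
1 of the 5 is acute.

1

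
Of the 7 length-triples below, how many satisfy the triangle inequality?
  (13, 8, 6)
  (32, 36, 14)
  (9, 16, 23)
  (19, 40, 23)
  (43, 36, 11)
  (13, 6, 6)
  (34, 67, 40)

(6,8,13): 6+8 > 13 → valid
(14,32,36): 14+32 > 36 → valid
(9,16,23): 9+16 > 23 → valid
(19,23,40): 19+23 > 40 → valid
(11,36,43): 11+36 > 43 → valid
(6,6,13): 6+6 ≤ 13 → not valid
(34,40,67): 34+40 > 67 → valid
6 of the 7 triples form a triangle.

6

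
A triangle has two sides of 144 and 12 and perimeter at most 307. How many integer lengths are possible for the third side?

19

Triangle inequality: 132 < x < 156. Perimeter ≤ 307 gives x ≤ 307 − 144 − 12 = 151.
So 132 < x ≤ 151; integers 133 through 151: 19 values.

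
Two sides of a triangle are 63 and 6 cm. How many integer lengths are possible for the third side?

11

The third side lies in the open interval (57, 69).
Integers from 58 to 68 inclusive: 68 − 58 + 1 = 11.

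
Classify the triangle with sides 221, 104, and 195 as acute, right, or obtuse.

Compare the square of the longest side to the sum of squares of the other two: 104² + 195² = 48841 = 221².

right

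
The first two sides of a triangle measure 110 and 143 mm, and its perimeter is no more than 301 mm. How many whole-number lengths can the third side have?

Triangle inequality: 33 < x < 253. Perimeter ≤ 301 gives x ≤ 301 − 110 − 143 = 48.
So 33 < x ≤ 48; integers 34 through 48: 15 values.

15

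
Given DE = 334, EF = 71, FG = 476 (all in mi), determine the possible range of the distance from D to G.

71 ≤ DG ≤ 881 mi

The maximum is all hops collinear in one direction: 334 + 71 + 476 = 881.
The longest hop is 476; the others sum to 405. Folding the others back against it leaves at least 476 − 405 = 71.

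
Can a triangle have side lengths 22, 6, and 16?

No

The two shorter sides sum to 22, exactly equal to the longest side 22.
That gives only a degenerate (flat) triangle — the inequality must be strict.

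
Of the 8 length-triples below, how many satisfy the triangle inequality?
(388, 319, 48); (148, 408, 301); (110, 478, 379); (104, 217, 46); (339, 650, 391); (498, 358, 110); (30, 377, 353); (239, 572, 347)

(48,319,388): 48+319 ≤ 388 → not valid
(148,301,408): 148+301 > 408 → valid
(110,379,478): 110+379 > 478 → valid
(46,104,217): 46+104 ≤ 217 → not valid
(339,391,650): 339+391 > 650 → valid
(110,358,498): 110+358 ≤ 498 → not valid
(30,353,377): 30+353 > 377 → valid
(239,347,572): 239+347 > 572 → valid
5 of the 8 triples form a triangle.

5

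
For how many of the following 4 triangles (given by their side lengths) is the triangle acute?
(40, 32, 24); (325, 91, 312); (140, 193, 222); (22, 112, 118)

1

(40,32,24): 24²+32² = 1600 = 40² → right
(325,91,312): 91²+312² = 105625 = 325² → right
(140,193,222): 140²+193² = 56849 > 49284 = 222² → acute
(22,112,118): 22²+112² = 13028 < 13924 = 118² → obtuse
1 of the 4 is acute.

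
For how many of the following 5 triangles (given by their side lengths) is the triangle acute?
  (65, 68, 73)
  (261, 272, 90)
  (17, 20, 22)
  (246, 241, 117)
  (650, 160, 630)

4

(65,68,73): 65²+68² = 8849 > 5329 = 73² → acute
(261,272,90): 90²+261² = 76221 > 73984 = 272² → acute
(17,20,22): 17²+20² = 689 > 484 = 22² → acute
(246,241,117): 117²+241² = 71770 > 60516 = 246² → acute
(650,160,630): 160²+630² = 422500 = 650² → right
4 of the 5 are acute.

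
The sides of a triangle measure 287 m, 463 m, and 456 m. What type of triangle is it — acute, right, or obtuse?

Compare the square of the longest side to the sum of squares of the other two: 287² + 456² = 290305 > 214369 = 463².

acute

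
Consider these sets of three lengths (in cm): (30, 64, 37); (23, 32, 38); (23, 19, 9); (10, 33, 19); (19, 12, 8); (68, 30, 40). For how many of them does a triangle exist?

(30,37,64): 30+37 > 64 → valid
(23,32,38): 23+32 > 38 → valid
(9,19,23): 9+19 > 23 → valid
(10,19,33): 10+19 ≤ 33 → not valid
(8,12,19): 8+12 > 19 → valid
(30,40,68): 30+40 > 68 → valid
5 of the 6 triples form a triangle.

5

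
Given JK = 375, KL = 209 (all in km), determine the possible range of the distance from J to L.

166 ≤ JL ≤ 584 km

By the triangle inequality, |375 − 209| ≤ JL ≤ 375 + 209.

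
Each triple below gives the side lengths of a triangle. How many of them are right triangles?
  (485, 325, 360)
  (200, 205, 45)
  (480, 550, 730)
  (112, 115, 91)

3

(485,325,360): 325²+360² = 235225 = 485² → right
(200,205,45): 45²+200² = 42025 = 205² → right
(480,550,730): 480²+550² = 532900 = 730² → right
(112,115,91): 91²+112² = 20825 > 13225 = 115² → acute
3 of the 4 are right.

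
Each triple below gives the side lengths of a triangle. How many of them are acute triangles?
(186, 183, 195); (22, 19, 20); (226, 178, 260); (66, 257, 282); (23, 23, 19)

4

(186,183,195): 183²+186² = 68085 > 38025 = 195² → acute
(22,19,20): 19²+20² = 761 > 484 = 22² → acute
(226,178,260): 178²+226² = 82760 > 67600 = 260² → acute
(66,257,282): 66²+257² = 70405 < 79524 = 282² → obtuse
(23,23,19): 19²+23² = 890 > 529 = 23² → acute
4 of the 5 are acute.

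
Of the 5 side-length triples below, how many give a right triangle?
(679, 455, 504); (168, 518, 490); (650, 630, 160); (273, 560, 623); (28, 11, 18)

4

(679,455,504): 455²+504² = 461041 = 679² → right
(168,518,490): 168²+490² = 268324 = 518² → right
(650,630,160): 160²+630² = 422500 = 650² → right
(273,560,623): 273²+560² = 388129 = 623² → right
(28,11,18): 11²+18² = 445 < 784 = 28² → obtuse
4 of the 5 are right.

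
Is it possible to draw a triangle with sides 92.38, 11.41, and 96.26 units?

Yes

The longest side is 96.26, and the other two sum to 103.79.
Since 103.79 > 96.26, the triangle inequality holds.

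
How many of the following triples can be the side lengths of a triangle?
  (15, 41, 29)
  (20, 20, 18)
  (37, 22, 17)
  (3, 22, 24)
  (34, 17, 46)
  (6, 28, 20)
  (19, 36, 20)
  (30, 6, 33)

7

(15,29,41): 15+29 > 41 → valid
(18,20,20): 18+20 > 20 → valid
(17,22,37): 17+22 > 37 → valid
(3,22,24): 3+22 > 24 → valid
(17,34,46): 17+34 > 46 → valid
(6,20,28): 6+20 ≤ 28 → not valid
(19,20,36): 19+20 > 36 → valid
(6,30,33): 6+30 > 33 → valid
7 of the 8 triples form a triangle.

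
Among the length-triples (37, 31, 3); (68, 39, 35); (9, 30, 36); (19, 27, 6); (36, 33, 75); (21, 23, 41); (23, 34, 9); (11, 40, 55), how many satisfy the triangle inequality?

3

(3,31,37): 3+31 ≤ 37 → not valid
(35,39,68): 35+39 > 68 → valid
(9,30,36): 9+30 > 36 → valid
(6,19,27): 6+19 ≤ 27 → not valid
(33,36,75): 33+36 ≤ 75 → not valid
(21,23,41): 21+23 > 41 → valid
(9,23,34): 9+23 ≤ 34 → not valid
(11,40,55): 11+40 ≤ 55 → not valid
3 of the 8 triples form a triangle.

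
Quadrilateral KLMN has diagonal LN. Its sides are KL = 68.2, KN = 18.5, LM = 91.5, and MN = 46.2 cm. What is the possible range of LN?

From triangle KLN: |68.2 − 18.5| < LN < 68.2 + 18.5, i.e. 49.7 < LN < 86.7.
From triangle MLN: 45.3 < LN < 137.7.
Both must hold, so LN lies in the intersection.

49.7 < LN < 86.7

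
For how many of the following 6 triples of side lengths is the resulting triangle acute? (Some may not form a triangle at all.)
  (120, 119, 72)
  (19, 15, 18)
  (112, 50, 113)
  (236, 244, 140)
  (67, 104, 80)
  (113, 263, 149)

5

(120,119,72): 72²+119² = 19345 > 14400 = 120² → acute
(19,15,18): 15²+18² = 549 > 361 = 19² → acute
(112,50,113): 50²+112² = 15044 > 12769 = 113² → acute
(236,244,140): 140²+236² = 75296 > 59536 = 244² → acute
(67,104,80): 67²+80² = 10889 > 10816 = 104² → acute
(113,263,149): 113+149 ≤ 263, not a triangle
5 of the 6 are acute.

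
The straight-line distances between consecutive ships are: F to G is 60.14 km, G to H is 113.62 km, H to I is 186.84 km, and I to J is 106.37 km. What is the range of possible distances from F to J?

The maximum is all hops collinear in one direction: 60.14 + 113.62 + 186.84 + 106.37 = 466.97.
The longest hop is 186.84; the others sum to 280.13. Since 186.84 ≤ 280.13, the path can fold back on itself completely, so the minimum distance is 0.

0 ≤ FJ ≤ 466.97 km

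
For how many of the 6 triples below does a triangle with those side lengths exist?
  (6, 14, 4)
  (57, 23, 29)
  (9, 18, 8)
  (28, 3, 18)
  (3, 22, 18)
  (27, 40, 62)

(4,6,14): 4+6 ≤ 14 → not valid
(23,29,57): 23+29 ≤ 57 → not valid
(8,9,18): 8+9 ≤ 18 → not valid
(3,18,28): 3+18 ≤ 28 → not valid
(3,18,22): 3+18 ≤ 22 → not valid
(27,40,62): 27+40 > 62 → valid
1 of the 6 triples forms a triangle.

1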